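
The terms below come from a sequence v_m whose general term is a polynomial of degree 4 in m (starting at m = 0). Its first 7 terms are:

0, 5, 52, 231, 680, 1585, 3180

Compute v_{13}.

63401

1st diffs: 5, 47, 179, 449, 905, 1595.
2nd diffs: 42, 132, 270, 456, 690.
3rd diffs: 90, 138, 186, 234.
4th diffs: 48, 48, 48 (constant).
So v_m = 2m^4 + 3m^3 - 2m^2 + 2m.
Evaluating at m = 13 gives v_{13} = 63401.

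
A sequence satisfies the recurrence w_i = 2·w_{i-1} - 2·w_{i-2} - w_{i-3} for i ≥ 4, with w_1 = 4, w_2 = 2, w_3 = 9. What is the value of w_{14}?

w_4 = 10;  w_5 = 0;  w_6 = -29;  …;  w_{11} = 544;  w_{12} = 595;  w_{13} = -140;  w_{14} = -2014.

-2014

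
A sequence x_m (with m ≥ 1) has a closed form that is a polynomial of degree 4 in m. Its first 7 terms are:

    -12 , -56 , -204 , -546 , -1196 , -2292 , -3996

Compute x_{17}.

-107276

1st diffs: -44, -148, -342, -650, -1096, -1704.
2nd diffs: -104, -194, -308, -446, -608.
3rd diffs: -90, -114, -138, -162.
4th diffs: -24, -24, -24 (constant).
Newton forward-difference form: x_m = -12 + (-44)·C(m-1,1) + (-104)·C(m-1,2) + (-90)·C(m-1,3) + (-24)·C(m-1,4).
At m = 17: m-1 = 16, so x_{17} = -12 - 704 - 12480 - 50400 - 43680 = -107276.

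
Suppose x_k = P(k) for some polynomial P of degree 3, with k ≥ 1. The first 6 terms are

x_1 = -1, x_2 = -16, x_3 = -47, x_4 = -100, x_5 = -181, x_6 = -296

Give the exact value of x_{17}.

-5521

1st diffs: -15, -31, -53, -81, -115.
2nd diffs: -16, -22, -28, -34.
3rd diffs: -6, -6, -6 (constant).
Newton forward-difference form: x_k = -1 + (-15)·C(k-1,1) + (-16)·C(k-1,2) + (-6)·C(k-1,3).
At k = 17: k-1 = 16, so x_{17} = -1 - 240 - 1920 - 3360 = -5521.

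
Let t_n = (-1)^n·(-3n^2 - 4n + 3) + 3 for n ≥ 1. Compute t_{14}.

(-1)^14 = 1; -3n^2 - 4n + 3 at n=14 is -641; so t_{14} = -638.

-638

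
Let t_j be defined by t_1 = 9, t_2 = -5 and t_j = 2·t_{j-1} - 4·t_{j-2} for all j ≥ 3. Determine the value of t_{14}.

-20480

t_3 = -46;  t_4 = -72;  t_5 = 40;  …;  t_{11} = 2560;  t_{12} = 23552;  t_{13} = 36864;  t_{14} = -20480.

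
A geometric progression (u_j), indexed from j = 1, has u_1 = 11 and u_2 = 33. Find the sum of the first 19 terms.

Common ratio r = 3.
u_j = 11·3^(j-1).
S = 11·(3^19 - 1)/(3 - 1) = 11·(1162261467 - 1)/(2) = 6392438063.

6392438063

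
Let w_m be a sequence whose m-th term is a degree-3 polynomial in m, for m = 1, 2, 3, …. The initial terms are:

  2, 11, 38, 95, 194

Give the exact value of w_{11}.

2342

1st diffs: 9, 27, 57, 99.
2nd diffs: 18, 30, 42.
3rd diffs: 12, 12 (constant).
So w_m = 2m^3 - 3m^2 + 4m - 1.
Evaluating at m = 11 gives w_{11} = 2342.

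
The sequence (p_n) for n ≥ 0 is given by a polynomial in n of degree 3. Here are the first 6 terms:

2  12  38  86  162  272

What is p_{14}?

3782

1st diffs: 10, 26, 48, 76, 110.
2nd diffs: 16, 22, 28, 34.
3rd diffs: 6, 6, 6 (constant).
Newton forward-difference form: p_n = 2 + 10·C(n,1) + 16·C(n,2) + 6·C(n,3).
At n = 14: n = 14, so p_{14} = 2 + 140 + 1456 + 2184 = 3782.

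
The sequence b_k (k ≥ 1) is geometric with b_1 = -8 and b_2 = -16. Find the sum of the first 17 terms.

-1048568

Common ratio r = 2.
b_k = (-8)·2^(k-1).
S = (-8)·(2^17 - 1)/(2 - 1) = (-8)·(131072 - 1)/(1) = -1048568.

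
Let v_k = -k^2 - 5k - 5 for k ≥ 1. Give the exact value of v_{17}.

v_{17} = -1·17^2 - 5·17 - 5 = -379.

-379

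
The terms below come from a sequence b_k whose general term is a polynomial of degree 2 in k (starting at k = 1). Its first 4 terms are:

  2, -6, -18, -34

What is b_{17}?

1st diffs: -8, -12, -16.
2nd diffs: -4, -4 (constant).
Newton forward-difference form: b_k = 2 + (-8)·C(k-1,1) + (-4)·C(k-1,2).
At k = 17: k-1 = 16, so b_{17} = 2 - 128 - 480 = -606.

-606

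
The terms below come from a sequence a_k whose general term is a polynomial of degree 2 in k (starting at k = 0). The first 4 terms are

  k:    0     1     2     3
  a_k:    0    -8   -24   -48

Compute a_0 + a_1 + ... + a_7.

-672

1st diffs: -8, -16, -24.
2nd diffs: -8, -8 (constant).
Newton forward-difference form: a_k = (-8)·C(k,1) + (-8)·C(k,2).
Continuing: -80, -120, -168, -224.
Summing k = 0..7 (8 terms) gives -672.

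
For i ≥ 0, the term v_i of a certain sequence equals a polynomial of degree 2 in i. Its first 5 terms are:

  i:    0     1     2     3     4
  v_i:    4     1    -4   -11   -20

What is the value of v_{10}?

1st diffs: -3, -5, -7, -9.
2nd diffs: -2, -2, -2 (constant).
Newton forward-difference form: v_i = 4 + (-3)·C(i,1) + (-2)·C(i,2).
At i = 10: i = 10, so v_{10} = 4 - 30 - 90 = -116.

-116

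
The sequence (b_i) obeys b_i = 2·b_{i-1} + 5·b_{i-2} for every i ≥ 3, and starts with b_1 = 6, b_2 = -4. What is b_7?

1662

b_3 = 22, b_4 = 24, b_5 = 158, b_6 = 436, b_7 = 1662.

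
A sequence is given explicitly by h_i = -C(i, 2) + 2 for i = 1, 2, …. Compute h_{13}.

C(13, 2) = 78, so h_{13} = -76.

-76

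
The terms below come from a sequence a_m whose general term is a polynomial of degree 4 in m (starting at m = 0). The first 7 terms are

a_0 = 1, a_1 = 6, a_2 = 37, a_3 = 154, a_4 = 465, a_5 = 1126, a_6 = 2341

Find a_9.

1st diffs: 5, 31, 117, 311, 661, 1215.
2nd diffs: 26, 86, 194, 350, 554.
3rd diffs: 60, 108, 156, 204.
4th diffs: 48, 48, 48 (constant).
Newton forward-difference form: a_m = 1 + 5·C(m,1) + 26·C(m,2) + 60·C(m,3) + 48·C(m,4).
At m = 9: m = 9, so a_9 = 1 + 45 + 936 + 5040 + 6048 = 12070.

12070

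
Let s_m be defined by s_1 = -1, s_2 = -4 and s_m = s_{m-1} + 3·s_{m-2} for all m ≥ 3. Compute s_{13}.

Compute successive terms:
s_3 = -7;  s_4 = -19;  s_5 = -40;  …;  s_{10} = -2683;  s_{11} = -6160;  s_{12} = -14209;  s_{13} = -32689.

-32689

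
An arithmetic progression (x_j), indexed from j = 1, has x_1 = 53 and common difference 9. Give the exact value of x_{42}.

x_j = 53 + (j - 1)·9.
x_{42} = 53 + 41·9 = 422.

422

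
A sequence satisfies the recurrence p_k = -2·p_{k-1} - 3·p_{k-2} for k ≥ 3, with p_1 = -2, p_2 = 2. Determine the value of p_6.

2

Compute successive terms:
p_3 = 2  p_4 = -10  p_5 = 14  p_6 = 2.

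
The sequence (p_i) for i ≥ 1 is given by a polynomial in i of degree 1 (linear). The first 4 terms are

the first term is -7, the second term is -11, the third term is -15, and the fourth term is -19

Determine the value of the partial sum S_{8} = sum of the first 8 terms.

-168

1st diffs: -4, -4, -4 (constant).
So p_i = -4i - 3.
Continuing: -23, -27, -31, -35.
Summing i = 1..8 (8 terms) gives -168.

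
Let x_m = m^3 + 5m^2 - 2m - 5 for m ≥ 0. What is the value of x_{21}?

11419

x_{21} = 1·21^3 + 5·21^2 - 2·21 - 5 = 11419.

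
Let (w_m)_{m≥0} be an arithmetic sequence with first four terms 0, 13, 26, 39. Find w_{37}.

481

Common difference d = 13.
w_m = 0 + (m - 0)·13.
w_{37} = 0 + 37·13 = 481.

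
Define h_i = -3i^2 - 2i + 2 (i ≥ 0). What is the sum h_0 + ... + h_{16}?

Over i = 0..16: Σi = 136, Σi² = 1496.
Total = (-3)·1496 + (-2)·136 + (2)·17 = -4726.

-4726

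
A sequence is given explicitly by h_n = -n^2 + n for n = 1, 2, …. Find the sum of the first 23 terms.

Over n = 1..23: Σn = 276, Σn² = 4324.
Total = (-1)·4324 + (1)·276 = -4048.

-4048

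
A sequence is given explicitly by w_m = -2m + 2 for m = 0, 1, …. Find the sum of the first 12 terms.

-108

Over m = 0..11: Σm = 66.
Total = (-2)·66 + (2)·12 = -108.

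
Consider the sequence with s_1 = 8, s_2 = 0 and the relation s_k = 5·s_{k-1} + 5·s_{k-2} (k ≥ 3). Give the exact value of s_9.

1405000

Compute successive terms:
s_3 = 40  s_4 = 200  s_5 = 1200  s_6 = 7000  s_7 = 41000  s_8 = 240000  s_9 = 1405000.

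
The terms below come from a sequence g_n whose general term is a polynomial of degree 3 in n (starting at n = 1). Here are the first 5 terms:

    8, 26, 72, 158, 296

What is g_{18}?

12282

1st diffs: 18, 46, 86, 138.
2nd diffs: 28, 40, 52.
3rd diffs: 12, 12 (constant).
So g_n = 2n^3 + 2n^2 - 2n + 6.
Evaluating at n = 18 gives g_{18} = 12282.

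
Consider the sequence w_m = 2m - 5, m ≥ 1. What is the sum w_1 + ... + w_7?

21

Over m = 1..7: Σm = 28.
Total = (2)·28 + (-5)·7 = 21.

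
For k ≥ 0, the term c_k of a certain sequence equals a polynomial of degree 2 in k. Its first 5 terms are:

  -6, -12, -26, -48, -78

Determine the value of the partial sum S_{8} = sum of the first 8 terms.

-664

1st diffs: -6, -14, -22, -30.
2nd diffs: -8, -8, -8 (constant).
Newton forward-difference form: c_k = -6 + (-6)·C(k,1) + (-8)·C(k,2).
Continuing: -116, -162, -216.
Summing k = 0..7 (8 terms) gives -664.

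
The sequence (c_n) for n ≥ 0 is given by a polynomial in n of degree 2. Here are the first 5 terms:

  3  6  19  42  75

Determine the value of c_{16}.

1251

1st diffs: 3, 13, 23, 33.
2nd diffs: 10, 10, 10 (constant).
Newton forward-difference form: c_n = 3 + 3·C(n,1) + 10·C(n,2).
At n = 16: n = 16, so c_{16} = 3 + 48 + 1200 = 1251.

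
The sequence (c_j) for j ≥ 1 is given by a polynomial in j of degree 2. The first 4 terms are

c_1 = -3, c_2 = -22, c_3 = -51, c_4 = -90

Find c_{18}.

-1686

1st diffs: -19, -29, -39.
2nd diffs: -10, -10 (constant).
So c_j = -5j^2 - 4j + 6.
Evaluating at j = 18 gives c_{18} = -1686.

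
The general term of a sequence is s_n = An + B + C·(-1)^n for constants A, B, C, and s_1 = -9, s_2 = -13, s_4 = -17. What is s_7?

-21

The three given values yield: A + B - C = -9; 2A + B + C = -13; 4A + B + C = -17.
Subtracting the first from the second: A + 2C = -4.
Subtracting the second from the third: 2A = -4.
Solving: C = -1, A = -2, then B = -8.
Therefore s_7 = -14 + (-8) + (-1)·(-1) = -21.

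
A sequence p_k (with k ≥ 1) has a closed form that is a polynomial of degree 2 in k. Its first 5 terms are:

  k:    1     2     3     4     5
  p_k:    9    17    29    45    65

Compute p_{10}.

1st diffs: 8, 12, 16, 20.
2nd diffs: 4, 4, 4 (constant).
Newton forward-difference form: p_k = 9 + 8·C(k-1,1) + 4·C(k-1,2).
At k = 10: k-1 = 9, so p_{10} = 9 + 72 + 144 = 225.

225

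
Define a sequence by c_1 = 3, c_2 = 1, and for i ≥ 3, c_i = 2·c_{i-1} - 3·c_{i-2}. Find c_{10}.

Applying the relation repeatedly:
c_3 = -7; c_4 = -17; c_5 = -13; c_6 = 25; c_7 = 89; c_8 = 103; c_9 = -61; c_{10} = -431.

-431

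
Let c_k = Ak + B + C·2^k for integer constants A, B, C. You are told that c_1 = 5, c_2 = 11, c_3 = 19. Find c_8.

287

At k = 1, 2, 3: A + B + 2C = 5; 2A + B + 4C = 11; 3A + B + 8C = 19.
Subtracting the first from the second: A + 2C = 6.
Subtracting the second from the third: A + 4C = 8.
Solving: C = 1, A = 4, then B = -1.
Therefore c_8 = 32 + (-1) + 1·256 = 287.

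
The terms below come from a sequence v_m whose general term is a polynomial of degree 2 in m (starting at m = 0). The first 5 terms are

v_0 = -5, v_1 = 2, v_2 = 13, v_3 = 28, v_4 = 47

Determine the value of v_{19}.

1st diffs: 7, 11, 15, 19.
2nd diffs: 4, 4, 4 (constant).
So v_m = 2m^2 + 5m - 5.
Evaluating at m = 19 gives v_{19} = 812.

812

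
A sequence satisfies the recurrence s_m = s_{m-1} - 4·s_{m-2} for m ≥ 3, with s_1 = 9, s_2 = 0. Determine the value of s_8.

Iterate the recurrence:
s_3 = -36, s_4 = -36, s_5 = 108, s_6 = 252, s_7 = -180, s_8 = -1188.

-1188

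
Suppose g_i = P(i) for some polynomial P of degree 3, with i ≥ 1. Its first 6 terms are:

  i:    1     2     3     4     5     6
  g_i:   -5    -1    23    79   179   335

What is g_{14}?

5039

1st diffs: 4, 24, 56, 100, 156.
2nd diffs: 20, 32, 44, 56.
3rd diffs: 12, 12, 12 (constant).
Newton forward-difference form: g_i = -5 + 4·C(i-1,1) + 20·C(i-1,2) + 12·C(i-1,3).
At i = 14: i-1 = 13, so g_{14} = -5 + 52 + 1560 + 3432 = 5039.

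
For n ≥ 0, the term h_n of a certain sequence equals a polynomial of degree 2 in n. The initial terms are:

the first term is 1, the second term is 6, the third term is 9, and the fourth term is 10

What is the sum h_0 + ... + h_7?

1st diffs: 5, 3, 1.
2nd diffs: -2, -2 (constant).
Newton forward-difference form: h_n = 1 + 5·C(n,1) + (-2)·C(n,2).
Continuing: 9, 6, 1, -6.
Summing n = 0..7 (8 terms) gives 36.

36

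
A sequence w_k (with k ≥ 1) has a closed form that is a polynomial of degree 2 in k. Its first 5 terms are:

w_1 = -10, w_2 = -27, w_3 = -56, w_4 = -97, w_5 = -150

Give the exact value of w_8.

-381

1st diffs: -17, -29, -41, -53.
2nd diffs: -12, -12, -12 (constant).
Newton forward-difference form: w_k = -10 + (-17)·C(k-1,1) + (-12)·C(k-1,2).
At k = 8: k-1 = 7, so w_8 = -10 - 119 - 252 = -381.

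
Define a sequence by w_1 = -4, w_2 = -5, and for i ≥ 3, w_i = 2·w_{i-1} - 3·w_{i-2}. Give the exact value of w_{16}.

271

Compute successive terms:
w_3 = 2; w_4 = 19; w_5 = 32; …; w_{13} = -856; w_{14} = -4865; w_{15} = -7162; w_{16} = 271.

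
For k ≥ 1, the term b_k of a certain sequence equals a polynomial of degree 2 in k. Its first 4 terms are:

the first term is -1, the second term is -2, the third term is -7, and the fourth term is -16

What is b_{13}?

-277

1st diffs: -1, -5, -9.
2nd diffs: -4, -4 (constant).
Newton forward-difference form: b_k = -1 + (-1)·C(k-1,1) + (-4)·C(k-1,2).
At k = 13: k-1 = 12, so b_{13} = -1 - 12 - 264 = -277.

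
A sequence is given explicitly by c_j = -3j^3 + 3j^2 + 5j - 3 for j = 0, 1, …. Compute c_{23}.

-34802

c_{23} = -3·23^3 + 3·23^2 + 5·23 - 3 = -34802.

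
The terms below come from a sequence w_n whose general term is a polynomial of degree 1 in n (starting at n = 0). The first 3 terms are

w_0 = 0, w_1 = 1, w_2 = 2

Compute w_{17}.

1st diffs: 1, 1 (constant).
So w_n = n.
Evaluating at n = 17 gives w_{17} = 17.

17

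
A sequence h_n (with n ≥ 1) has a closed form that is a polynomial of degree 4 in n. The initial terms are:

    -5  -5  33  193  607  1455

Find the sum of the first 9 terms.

19779

1st diffs: 0, 38, 160, 414, 848.
2nd diffs: 38, 122, 254, 434.
3rd diffs: 84, 132, 180.
4th diffs: 48, 48 (constant).
Newton forward-difference form: h_n = -5 + 38·C(n-1,2) + 84·C(n-1,3) + 48·C(n-1,4).
Continuing: 2965, 5413, 9123.
Summing n = 1..9 (9 terms) gives 19779.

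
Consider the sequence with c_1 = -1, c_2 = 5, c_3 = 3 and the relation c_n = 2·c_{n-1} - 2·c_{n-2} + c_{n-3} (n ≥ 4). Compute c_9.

c_4 = -5  c_5 = -11  c_6 = -9  c_7 = -1  c_8 = 5  c_9 = 3.

3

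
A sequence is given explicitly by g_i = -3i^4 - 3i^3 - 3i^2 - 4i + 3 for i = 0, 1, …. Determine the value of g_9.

-22146

g_9 = -3·9^4 - 3·9^3 - 3·9^2 - 4·9 + 3 = -22146.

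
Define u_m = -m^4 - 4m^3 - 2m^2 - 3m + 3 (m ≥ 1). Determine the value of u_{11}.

-20237

u_{11} = -1·11^4 - 4·11^3 - 2·11^2 - 3·11 + 3 = -20237.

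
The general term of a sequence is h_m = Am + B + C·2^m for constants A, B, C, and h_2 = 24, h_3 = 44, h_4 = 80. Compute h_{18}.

Write the equations: 2A + B + 4C = 24; 3A + B + 8C = 44; 4A + B + 16C = 80.
Subtracting the first from the second: A + 4C = 20.
Subtracting the second from the third: A + 8C = 36.
Solving: C = 4, A = 4, then B = 0.
So h_m = 4·m + 0 + 4·2^m; at m=18 this is 1048648.

1048648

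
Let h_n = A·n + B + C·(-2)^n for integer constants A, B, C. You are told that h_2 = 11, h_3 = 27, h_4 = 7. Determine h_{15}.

At n = 2, 3, 4: 2A + B + 4C = 11; 3A + B - 8C = 27; 4A + B + 16C = 7.
Subtracting the first from the second: A - 12C = 16.
Subtracting the second from the third: A + 24C = -20.
Solving: C = -1, A = 4, then B = 7.
Hence h_{15} = 4·15 + 7 + (-1)·(-32768) = 32835.

32835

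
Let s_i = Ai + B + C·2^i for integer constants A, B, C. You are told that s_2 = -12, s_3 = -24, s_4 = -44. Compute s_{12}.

-8236

Write the equations: 2A + B + 4C = -12; 3A + B + 8C = -24; 4A + B + 16C = -44.
Subtracting the first from the second: A + 4C = -12.
Subtracting the second from the third: A + 8C = -20.
Solving: C = -2, A = -4, then B = 4.
So s_i = -4·i + 4 + (-2)·2^i; at i=12 this is -8236.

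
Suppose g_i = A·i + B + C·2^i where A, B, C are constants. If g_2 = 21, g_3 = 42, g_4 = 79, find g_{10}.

The three given values yield: 2A + B + 4C = 21; 3A + B + 8C = 42; 4A + B + 16C = 79.
Subtracting the first from the second: A + 4C = 21.
Subtracting the second from the third: A + 8C = 37.
Solving: C = 4, A = 5, then B = -5.
So g_i = 5·i + (-5) + 4·2^i; at i=10 this is 4141.

4141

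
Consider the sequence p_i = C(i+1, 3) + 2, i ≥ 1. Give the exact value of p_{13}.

366

C(14, 3) = 364, so p_{13} = 366.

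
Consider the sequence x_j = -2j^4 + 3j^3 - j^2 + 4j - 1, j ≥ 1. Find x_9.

-10981

x_9 = -2·9^4 + 3·9^3 - 1·9^2 + 4·9 - 1 = -10981.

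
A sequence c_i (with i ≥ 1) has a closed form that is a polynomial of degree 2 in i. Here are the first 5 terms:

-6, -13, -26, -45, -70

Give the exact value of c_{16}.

-741

1st diffs: -7, -13, -19, -25.
2nd diffs: -6, -6, -6 (constant).
Newton forward-difference form: c_i = -6 + (-7)·C(i-1,1) + (-6)·C(i-1,2).
At i = 16: i-1 = 15, so c_{16} = -6 - 105 - 630 = -741.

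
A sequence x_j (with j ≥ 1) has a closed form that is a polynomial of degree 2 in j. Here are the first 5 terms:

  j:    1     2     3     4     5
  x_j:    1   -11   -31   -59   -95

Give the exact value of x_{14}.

-779

1st diffs: -12, -20, -28, -36.
2nd diffs: -8, -8, -8 (constant).
So x_j = -4j^2 + 5.
Evaluating at j = 14 gives x_{14} = -779.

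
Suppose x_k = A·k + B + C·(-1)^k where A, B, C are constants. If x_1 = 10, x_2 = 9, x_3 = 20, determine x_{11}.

60

At k = 1, 2, 3: A + B - C = 10; 2A + B + C = 9; 3A + B - C = 20.
Subtracting the first from the second: A + 2C = -1.
Subtracting the second from the third: A - 2C = 11.
Solving: C = -3, A = 5, then B = 2.
Hence x_{11} = 5·11 + 2 + (-3)·(-1) = 60.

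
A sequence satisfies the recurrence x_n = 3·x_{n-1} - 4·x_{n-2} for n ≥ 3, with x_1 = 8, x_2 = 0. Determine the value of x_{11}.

-2720

Applying the relation repeatedly:
x_3 = -32, x_4 = -96, x_5 = -160, x_6 = -96, x_7 = 352, x_8 = 1440, x_9 = 2912, x_{10} = 2976, x_{11} = -2720.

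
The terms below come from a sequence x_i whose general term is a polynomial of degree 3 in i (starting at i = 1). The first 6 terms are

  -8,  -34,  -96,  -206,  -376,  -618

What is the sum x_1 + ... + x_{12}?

1st diffs: -26, -62, -110, -170, -242.
2nd diffs: -36, -48, -60, -72.
3rd diffs: -12, -12, -12 (constant).
Newton forward-difference form: x_i = -8 + (-26)·C(i-1,1) + (-36)·C(i-1,2) + (-12)·C(i-1,3).
Continuing: …, -944, -1366, -1896, -2546, …, x_{12} = -4254.
Summing i = 1..12 (12 terms) gives -15672.

-15672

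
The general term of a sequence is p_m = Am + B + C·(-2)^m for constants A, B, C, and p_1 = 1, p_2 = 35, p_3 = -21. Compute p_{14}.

81983

Plug in m = 1, 2, 3: A + B - 2C = 1; 2A + B + 4C = 35; 3A + B - 8C = -21.
Subtracting the first from the second: A + 6C = 34.
Subtracting the second from the third: A - 12C = -56.
Solving: C = 5, A = 4, then B = 7.
So p_m = 4·m + 7 + 5·(-2)^m; at m=14 this is 81983.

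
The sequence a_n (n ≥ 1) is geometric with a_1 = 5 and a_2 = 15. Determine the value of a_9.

32805

Common ratio r = 3.
a_n = 5·3^(n-1).
a_9 = 5·3^8 = 32805.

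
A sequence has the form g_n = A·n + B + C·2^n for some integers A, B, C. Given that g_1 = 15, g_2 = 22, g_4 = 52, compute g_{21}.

Write the equations: A + B + 2C = 15; 2A + B + 4C = 22; 4A + B + 16C = 52.
Subtracting the first from the second: A + 2C = 7.
Subtracting the second from the third: 2A + 12C = 30.
Solving: C = 2, A = 3, then B = 8.
Therefore g_{21} = 63 + 8 + 2·2097152 = 4194375.

4194375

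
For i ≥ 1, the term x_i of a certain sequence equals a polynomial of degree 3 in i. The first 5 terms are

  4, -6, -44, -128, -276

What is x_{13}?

-5924

1st diffs: -10, -38, -84, -148.
2nd diffs: -28, -46, -64.
3rd diffs: -18, -18 (constant).
Newton forward-difference form: x_i = 4 + (-10)·C(i-1,1) + (-28)·C(i-1,2) + (-18)·C(i-1,3).
At i = 13: i-1 = 12, so x_{13} = 4 - 120 - 1848 - 3960 = -5924.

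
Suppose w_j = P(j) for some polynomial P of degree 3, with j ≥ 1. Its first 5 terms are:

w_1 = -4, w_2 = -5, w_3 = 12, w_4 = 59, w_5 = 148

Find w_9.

1164

1st diffs: -1, 17, 47, 89.
2nd diffs: 18, 30, 42.
3rd diffs: 12, 12 (constant).
So w_j = 2j^3 - 3j^2 - 6j + 3.
Evaluating at j = 9 gives w_9 = 1164.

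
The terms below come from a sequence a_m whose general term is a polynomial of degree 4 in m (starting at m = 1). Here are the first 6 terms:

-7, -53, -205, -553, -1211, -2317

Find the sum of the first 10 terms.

-39808

1st diffs: -46, -152, -348, -658, -1106.
2nd diffs: -106, -196, -310, -448.
3rd diffs: -90, -114, -138.
4th diffs: -24, -24 (constant).
So a_m = -m^4 - 5m^3 + 2m^2 - 2m - 1.
Continuing: -4033, -6545, -10063, -14821.
Summing m = 1..10 (10 terms) gives -39808.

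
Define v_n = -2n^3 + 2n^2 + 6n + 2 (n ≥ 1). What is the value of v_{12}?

-3094

v_{12} = -2·12^3 + 2·12^2 + 6·12 + 2 = -3094.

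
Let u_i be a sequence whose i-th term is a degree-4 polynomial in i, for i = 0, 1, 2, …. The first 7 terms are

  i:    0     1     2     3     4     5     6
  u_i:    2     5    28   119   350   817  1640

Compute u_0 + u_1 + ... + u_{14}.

1st diffs: 3, 23, 91, 231, 467, 823.
2nd diffs: 20, 68, 140, 236, 356.
3rd diffs: 48, 72, 96, 120.
4th diffs: 24, 24, 24 (constant).
Newton forward-difference form: u_i = 2 + 3·C(i,1) + 20·C(i,2) + 48·C(i,3) + 24·C(i,4).
Continuing: …, 2963, 4954, 7805, 11732, …, u_{14} = 43360.
Summing i = 0..14 (15 terms) gives 147037.

147037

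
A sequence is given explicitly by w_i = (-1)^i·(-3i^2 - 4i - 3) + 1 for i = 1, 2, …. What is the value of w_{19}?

(-1)^19 = -1; -3i^2 - 4i - 3 at i=19 is -1162; so w_{19} = 1163.

1163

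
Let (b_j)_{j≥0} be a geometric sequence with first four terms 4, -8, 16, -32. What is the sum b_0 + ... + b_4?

44

Common ratio r = -2.
b_j = 4·(-2)^(j-0).
S = 4·((-2)^5 - 1)/(-2 - 1) = 4·(-32 - 1)/(-3) = 44.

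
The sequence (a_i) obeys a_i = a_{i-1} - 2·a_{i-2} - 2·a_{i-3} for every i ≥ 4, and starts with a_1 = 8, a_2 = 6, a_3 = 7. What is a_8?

Compute successive terms:
a_4 = -21; a_5 = -47; a_6 = -19; a_7 = 117; a_8 = 249.

249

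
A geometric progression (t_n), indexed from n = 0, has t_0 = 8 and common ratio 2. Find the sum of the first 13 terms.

65528

t_n = 8·2^(n-0).
S = 8·(2^13 - 1)/(2 - 1) = 8·(8192 - 1)/(1) = 65528.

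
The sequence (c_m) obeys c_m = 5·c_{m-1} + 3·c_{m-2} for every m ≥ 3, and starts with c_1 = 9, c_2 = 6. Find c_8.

Iterate the recurrence:
c_3 = 57  c_4 = 303  c_5 = 1686  c_6 = 9339  c_7 = 51753  c_8 = 286782.

286782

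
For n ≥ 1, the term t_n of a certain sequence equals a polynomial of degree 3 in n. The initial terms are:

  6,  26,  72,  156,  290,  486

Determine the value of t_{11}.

1st diffs: 20, 46, 84, 134, 196.
2nd diffs: 26, 38, 50, 62.
3rd diffs: 12, 12, 12 (constant).
So t_n = 2n^3 + n^2 + 3n.
Evaluating at n = 11 gives t_{11} = 2816.

2816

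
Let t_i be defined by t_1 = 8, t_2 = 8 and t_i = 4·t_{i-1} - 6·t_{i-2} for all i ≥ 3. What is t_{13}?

-67072

Compute successive terms:
t_3 = -16  t_4 = -112  t_5 = -352  …  t_{10} = 30848  t_{11} = 67328  t_{12} = 84224  t_{13} = -67072.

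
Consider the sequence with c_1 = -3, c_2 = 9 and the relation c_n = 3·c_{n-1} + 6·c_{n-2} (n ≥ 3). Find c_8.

26001

Iterate the recurrence:
c_3 = 9, c_4 = 81, c_5 = 297, c_6 = 1377, c_7 = 5913, c_8 = 26001.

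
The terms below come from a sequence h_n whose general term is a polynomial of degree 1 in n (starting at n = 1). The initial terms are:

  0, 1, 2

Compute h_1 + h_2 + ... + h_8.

28

1st diffs: 1, 1 (constant).
So h_n = n - 1.
Continuing: …, 3, 4, 5, 6, …, h_8 = 7.
Summing n = 1..8 (8 terms) gives 28.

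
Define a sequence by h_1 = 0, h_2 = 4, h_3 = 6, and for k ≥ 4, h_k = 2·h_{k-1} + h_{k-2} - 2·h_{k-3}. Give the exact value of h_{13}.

Applying the relation repeatedly:
h_4 = 16  h_5 = 30  h_6 = 64  h_7 = 126  h_8 = 256  h_9 = 510  h_{10} = 1024  h_{11} = 2046  h_{12} = 4096  h_{13} = 8190.

8190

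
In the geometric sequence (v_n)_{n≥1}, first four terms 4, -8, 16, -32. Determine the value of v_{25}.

Common ratio r = -2.
v_n = 4·(-2)^(n-1).
v_{25} = 4·(-2)^24 = 67108864.

67108864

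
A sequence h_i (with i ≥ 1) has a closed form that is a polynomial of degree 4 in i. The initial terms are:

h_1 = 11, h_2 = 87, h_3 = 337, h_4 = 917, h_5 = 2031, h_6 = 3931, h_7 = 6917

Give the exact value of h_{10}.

26111

1st diffs: 76, 250, 580, 1114, 1900, 2986.
2nd diffs: 174, 330, 534, 786, 1086.
3rd diffs: 156, 204, 252, 300.
4th diffs: 48, 48, 48 (constant).
Newton forward-difference form: h_i = 11 + 76·C(i-1,1) + 174·C(i-1,2) + 156·C(i-1,3) + 48·C(i-1,4).
At i = 10: i-1 = 9, so h_{10} = 11 + 684 + 6264 + 13104 + 6048 = 26111.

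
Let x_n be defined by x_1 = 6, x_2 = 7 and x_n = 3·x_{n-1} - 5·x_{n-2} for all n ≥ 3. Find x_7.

366

Applying the relation repeatedly:
x_3 = -9  x_4 = -62  x_5 = -141  x_6 = -113  x_7 = 366.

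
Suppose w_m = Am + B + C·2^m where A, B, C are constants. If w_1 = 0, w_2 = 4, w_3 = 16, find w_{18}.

At m = 1, 2, 3: A + B + 2C = 0; 2A + B + 4C = 4; 3A + B + 8C = 16.
Subtracting the first from the second: A + 2C = 4.
Subtracting the second from the third: A + 4C = 12.
Solving: C = 4, A = -4, then B = -4.
Hence w_{18} = -4·18 + (-4) + 4·262144 = 1048500.

1048500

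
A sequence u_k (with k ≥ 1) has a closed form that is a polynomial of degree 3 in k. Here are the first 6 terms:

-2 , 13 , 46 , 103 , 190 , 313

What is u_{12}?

1st diffs: 15, 33, 57, 87, 123.
2nd diffs: 18, 24, 30, 36.
3rd diffs: 6, 6, 6 (constant).
So u_k = k^3 + 3k^2 - k - 5.
Evaluating at k = 12 gives u_{12} = 2143.

2143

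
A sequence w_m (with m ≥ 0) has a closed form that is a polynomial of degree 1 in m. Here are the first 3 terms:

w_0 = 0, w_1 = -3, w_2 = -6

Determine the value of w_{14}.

-42

1st diffs: -3, -3 (constant).
So w_m = -3m.
Evaluating at m = 14 gives w_{14} = -42.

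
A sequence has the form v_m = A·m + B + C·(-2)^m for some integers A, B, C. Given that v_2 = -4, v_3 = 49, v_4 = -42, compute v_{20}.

At m = 2, 3, 4: 2A + B + 4C = -4; 3A + B - 8C = 49; 4A + B + 16C = -42.
Subtracting the first from the second: A - 12C = 53.
Subtracting the second from the third: A + 24C = -91.
Solving: C = -4, A = 5, then B = 2.
Therefore v_{20} = 100 + 2 + (-4)·1048576 = -4194202.

-4194202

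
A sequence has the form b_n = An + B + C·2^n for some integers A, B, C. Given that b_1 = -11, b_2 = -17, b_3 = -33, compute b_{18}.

-1310653

The three given values yield: A + B + 2C = -11; 2A + B + 4C = -17; 3A + B + 8C = -33.
Subtracting the first from the second: A + 2C = -6.
Subtracting the second from the third: A + 4C = -16.
Solving: C = -5, A = 4, then B = -5.
Hence b_{18} = 4·18 + (-5) + (-5)·262144 = -1310653.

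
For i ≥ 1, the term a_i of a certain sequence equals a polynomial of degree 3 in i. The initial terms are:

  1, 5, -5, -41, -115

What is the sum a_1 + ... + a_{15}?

1st diffs: 4, -10, -36, -74.
2nd diffs: -14, -26, -38.
3rd diffs: -12, -12 (constant).
Newton forward-difference form: a_i = 1 + 4·C(i-1,1) + (-14)·C(i-1,2) + (-12)·C(i-1,3).
Continuing: …, -239, -425, -685, -1031, …, a_{15} = -5585.
Summing i = 1..15 (15 terms) gives -22315.

-22315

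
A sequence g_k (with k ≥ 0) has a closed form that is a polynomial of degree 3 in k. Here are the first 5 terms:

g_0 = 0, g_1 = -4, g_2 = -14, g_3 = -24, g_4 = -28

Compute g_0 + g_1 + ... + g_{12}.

2262

1st diffs: -4, -10, -10, -4.
2nd diffs: -6, 0, 6.
3rd diffs: 6, 6 (constant).
Newton forward-difference form: g_k = (-4)·C(k,1) + (-6)·C(k,2) + 6·C(k,3).
Continuing: …, -20, 6, 56, 136, …, g_{12} = 876.
Summing k = 0..12 (13 terms) gives 2262.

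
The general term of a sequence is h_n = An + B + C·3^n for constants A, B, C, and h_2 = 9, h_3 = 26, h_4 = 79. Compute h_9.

At n = 2, 3, 4: 2A + B + 9C = 9; 3A + B + 27C = 26; 4A + B + 81C = 79.
Subtracting the first from the second: A + 18C = 17.
Subtracting the second from the third: A + 54C = 53.
Solving: C = 1, A = -1, then B = 2.
Therefore h_9 = -9 + 2 + 1·19683 = 19676.

19676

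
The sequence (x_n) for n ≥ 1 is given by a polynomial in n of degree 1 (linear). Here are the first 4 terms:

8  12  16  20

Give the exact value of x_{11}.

48

1st diffs: 4, 4, 4 (constant).
So x_n = 4n + 4.
Evaluating at n = 11 gives x_{11} = 48.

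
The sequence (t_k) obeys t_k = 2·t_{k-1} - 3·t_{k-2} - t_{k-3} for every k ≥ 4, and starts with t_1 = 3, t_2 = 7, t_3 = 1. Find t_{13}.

Compute successive terms:
t_4 = -22, t_5 = -54, t_6 = -43, t_7 = 98, t_8 = 379, t_9 = 507, t_{10} = -221, t_{11} = -2342, t_{12} = -4528, t_{13} = -1809.

-1809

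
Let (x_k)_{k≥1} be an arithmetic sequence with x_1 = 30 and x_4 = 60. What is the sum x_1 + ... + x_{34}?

Common difference d = (60 - 30) / (4 - 1) = 10.
x_k = 30 + (k - 1)·10.
x_{34} = 360; S = 34·(30 + 360)/2 = 6630.

6630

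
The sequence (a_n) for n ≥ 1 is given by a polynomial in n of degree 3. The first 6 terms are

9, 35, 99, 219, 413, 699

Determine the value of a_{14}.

8459

1st diffs: 26, 64, 120, 194, 286.
2nd diffs: 38, 56, 74, 92.
3rd diffs: 18, 18, 18 (constant).
So a_n = 3n^3 + n^2 + 2n + 3.
Evaluating at n = 14 gives a_{14} = 8459.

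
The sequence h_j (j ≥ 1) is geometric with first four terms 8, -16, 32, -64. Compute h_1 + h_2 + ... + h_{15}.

Common ratio r = -2.
h_j = 8·(-2)^(j-1).
S = 8·((-2)^15 - 1)/(-2 - 1) = 8·(-32768 - 1)/(-3) = 87384.

87384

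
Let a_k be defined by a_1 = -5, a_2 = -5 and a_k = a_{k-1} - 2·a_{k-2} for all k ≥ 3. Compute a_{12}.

-225

Step forward from the initial values:
a_3 = 5; a_4 = 15; a_5 = 5; a_6 = -25; a_7 = -35; a_8 = 15; a_9 = 85; a_{10} = 55; a_{11} = -115; a_{12} = -225.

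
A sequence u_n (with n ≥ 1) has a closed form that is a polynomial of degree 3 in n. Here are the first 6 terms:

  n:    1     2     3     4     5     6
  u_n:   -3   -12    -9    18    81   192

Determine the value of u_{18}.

9636

1st diffs: -9, 3, 27, 63, 111.
2nd diffs: 12, 24, 36, 48.
3rd diffs: 12, 12, 12 (constant).
Newton forward-difference form: u_n = -3 + (-9)·C(n-1,1) + 12·C(n-1,2) + 12·C(n-1,3).
At n = 18: n-1 = 17, so u_{18} = -3 - 153 + 1632 + 8160 = 9636.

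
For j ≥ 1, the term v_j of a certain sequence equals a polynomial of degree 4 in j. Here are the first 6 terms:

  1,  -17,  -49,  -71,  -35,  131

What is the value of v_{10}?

1st diffs: -18, -32, -22, 36, 166.
2nd diffs: -14, 10, 58, 130.
3rd diffs: 24, 48, 72.
4th diffs: 24, 24 (constant).
Newton forward-difference form: v_j = 1 + (-18)·C(j-1,1) + (-14)·C(j-1,2) + 24·C(j-1,3) + 24·C(j-1,4).
At j = 10: j-1 = 9, so v_{10} = 1 - 162 - 504 + 2016 + 3024 = 4375.

4375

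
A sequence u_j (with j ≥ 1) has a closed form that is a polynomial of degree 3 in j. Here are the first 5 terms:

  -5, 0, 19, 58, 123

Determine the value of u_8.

1st diffs: 5, 19, 39, 65.
2nd diffs: 14, 20, 26.
3rd diffs: 6, 6 (constant).
So u_j = j^3 + j^2 - 5j - 2.
Evaluating at j = 8 gives u_8 = 534.

534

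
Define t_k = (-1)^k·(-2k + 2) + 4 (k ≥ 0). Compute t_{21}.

44

(-1)^21 = -1; -2k + 2 at k=21 is -40; so t_{21} = 44.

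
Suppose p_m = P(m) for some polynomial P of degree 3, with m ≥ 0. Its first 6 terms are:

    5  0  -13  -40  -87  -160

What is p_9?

-832

1st diffs: -5, -13, -27, -47, -73.
2nd diffs: -8, -14, -20, -26.
3rd diffs: -6, -6, -6 (constant).
Newton forward-difference form: p_m = 5 + (-5)·C(m,1) + (-8)·C(m,2) + (-6)·C(m,3).
At m = 9: m = 9, so p_9 = 5 - 45 - 288 - 504 = -832.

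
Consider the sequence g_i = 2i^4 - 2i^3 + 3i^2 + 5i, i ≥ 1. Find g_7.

4298

g_7 = 2·7^4 - 2·7^3 + 3·7^2 + 5·7 = 4298.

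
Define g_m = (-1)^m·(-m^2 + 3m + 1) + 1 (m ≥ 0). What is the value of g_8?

(-1)^8 = 1; -m^2 + 3m + 1 at m=8 is -39; so g_8 = -38.

-38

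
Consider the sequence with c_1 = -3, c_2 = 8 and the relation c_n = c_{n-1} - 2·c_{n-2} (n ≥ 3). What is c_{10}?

-154

Iterate the recurrence:
c_3 = 14;  c_4 = -2;  c_5 = -30;  c_6 = -26;  c_7 = 34;  c_8 = 86;  c_9 = 18;  c_{10} = -154.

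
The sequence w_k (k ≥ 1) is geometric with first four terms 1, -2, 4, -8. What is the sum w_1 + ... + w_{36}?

Common ratio r = -2.
w_k = 1·(-2)^(k-1).
S = 1·((-2)^36 - 1)/(-2 - 1) = 1·(68719476736 - 1)/(-3) = -22906492245.

-22906492245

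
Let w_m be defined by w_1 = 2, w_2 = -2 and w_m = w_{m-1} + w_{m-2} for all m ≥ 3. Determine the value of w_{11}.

-42

w_3 = 0;  w_4 = -2;  w_5 = -2;  w_6 = -4;  w_7 = -6;  w_8 = -10;  w_9 = -16;  w_{10} = -26;  w_{11} = -42.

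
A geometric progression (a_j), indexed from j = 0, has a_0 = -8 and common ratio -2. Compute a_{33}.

68719476736

a_j = (-8)·(-2)^(j-0).
a_{33} = (-8)·(-2)^33 = 68719476736.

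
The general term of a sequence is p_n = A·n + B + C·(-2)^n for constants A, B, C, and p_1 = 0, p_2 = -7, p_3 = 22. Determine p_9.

1060

Plug in n = 1, 2, 3: A + B - 2C = 0; 2A + B + 4C = -7; 3A + B - 8C = 22.
Subtracting the first from the second: A + 6C = -7.
Subtracting the second from the third: A - 12C = 29.
Solving: C = -2, A = 5, then B = -9.
So p_n = 5·n + (-9) + (-2)·(-2)^n; at n=9 this is 1060.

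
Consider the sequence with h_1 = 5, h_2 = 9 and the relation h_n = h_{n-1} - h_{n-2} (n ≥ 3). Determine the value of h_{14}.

h_3 = 4, h_4 = -5, h_5 = -9, …, h_{11} = -9, h_{12} = -4, h_{13} = 5, h_{14} = 9.

9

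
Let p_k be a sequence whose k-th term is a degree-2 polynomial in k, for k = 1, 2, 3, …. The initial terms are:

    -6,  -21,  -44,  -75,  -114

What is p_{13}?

1st diffs: -15, -23, -31, -39.
2nd diffs: -8, -8, -8 (constant).
Newton forward-difference form: p_k = -6 + (-15)·C(k-1,1) + (-8)·C(k-1,2).
At k = 13: k-1 = 12, so p_{13} = -6 - 180 - 528 = -714.

-714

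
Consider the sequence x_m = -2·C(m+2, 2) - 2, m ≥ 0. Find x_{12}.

C(14, 2) = 91, so x_{12} = -184.

-184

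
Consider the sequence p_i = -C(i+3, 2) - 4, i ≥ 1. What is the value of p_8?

C(11, 2) = 55, so p_8 = -59.

-59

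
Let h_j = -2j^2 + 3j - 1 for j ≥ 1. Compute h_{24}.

-1081

h_{24} = -2·24^2 + 3·24 - 1 = -1081.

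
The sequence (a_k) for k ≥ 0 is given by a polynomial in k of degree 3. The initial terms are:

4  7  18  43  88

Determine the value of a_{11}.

1467

1st diffs: 3, 11, 25, 45.
2nd diffs: 8, 14, 20.
3rd diffs: 6, 6 (constant).
Newton forward-difference form: a_k = 4 + 3·C(k,1) + 8·C(k,2) + 6·C(k,3).
At k = 11: k = 11, so a_{11} = 4 + 33 + 440 + 990 = 1467.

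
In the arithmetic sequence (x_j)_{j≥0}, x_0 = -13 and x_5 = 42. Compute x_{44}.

Common difference d = (42 - (-13)) / (5 - 0) = 11.
x_j = -13 + (j - 0)·11.
x_{44} = -13 + 44·11 = 471.

471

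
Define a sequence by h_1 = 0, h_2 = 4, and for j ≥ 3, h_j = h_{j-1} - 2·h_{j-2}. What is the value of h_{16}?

h_3 = 4, h_4 = -4, h_5 = -12, …, h_{13} = 180, h_{14} = -4, h_{15} = -364, h_{16} = -356.

-356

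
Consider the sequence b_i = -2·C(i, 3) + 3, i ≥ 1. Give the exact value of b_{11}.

C(11, 3) = 165, so b_{11} = -327.

-327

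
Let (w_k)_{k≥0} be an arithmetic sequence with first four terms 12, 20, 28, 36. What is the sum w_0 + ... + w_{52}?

11660

Common difference d = 8.
w_k = 12 + (k - 0)·8.
w_{52} = 428; S = 53·(12 + 428)/2 = 11660.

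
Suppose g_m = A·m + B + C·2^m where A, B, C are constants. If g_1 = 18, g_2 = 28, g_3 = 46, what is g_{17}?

524330

At m = 1, 2, 3: A + B + 2C = 18; 2A + B + 4C = 28; 3A + B + 8C = 46.
Subtracting the first from the second: A + 2C = 10.
Subtracting the second from the third: A + 4C = 18.
Solving: C = 4, A = 2, then B = 8.
So g_m = 2·m + 8 + 4·2^m; at m=17 this is 524330.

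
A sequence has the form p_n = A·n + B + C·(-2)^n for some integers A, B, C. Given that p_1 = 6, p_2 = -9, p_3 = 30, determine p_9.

Plug in n = 1, 2, 3: A + B - 2C = 6; 2A + B + 4C = -9; 3A + B - 8C = 30.
Subtracting the first from the second: A + 6C = -15.
Subtracting the second from the third: A - 12C = 39.
Solving: C = -3, A = 3, then B = -3.
Hence p_9 = 3·9 + (-3) + (-3)·(-512) = 1560.

1560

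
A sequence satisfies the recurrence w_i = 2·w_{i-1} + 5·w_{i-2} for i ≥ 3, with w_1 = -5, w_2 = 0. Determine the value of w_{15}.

w_3 = -25; w_4 = -50; w_5 = -225; …; w_{12} = -1217050; w_{13} = -4199225; w_{14} = -14483700; w_{15} = -49963525.

-49963525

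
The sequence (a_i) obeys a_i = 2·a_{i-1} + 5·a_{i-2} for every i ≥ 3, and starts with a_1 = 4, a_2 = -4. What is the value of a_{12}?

301764

Iterate the recurrence:
a_3 = 12;  a_4 = 4;  a_5 = 68;  a_6 = 156;  a_7 = 652;  a_8 = 2084;  a_9 = 7428;  a_{10} = 25276;  a_{11} = 87692;  a_{12} = 301764.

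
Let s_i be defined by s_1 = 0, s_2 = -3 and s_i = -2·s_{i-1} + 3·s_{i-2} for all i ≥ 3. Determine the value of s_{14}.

-1195743

Step forward from the initial values:
s_3 = 6, s_4 = -21, s_5 = 60, …, s_{11} = 44286, s_{12} = -132861, s_{13} = 398580, s_{14} = -1195743.
(Characteristic roots are 1 and -3.)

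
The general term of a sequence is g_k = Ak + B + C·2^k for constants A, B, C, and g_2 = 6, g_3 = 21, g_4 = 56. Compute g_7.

601

At k = 2, 3, 4: 2A + B + 4C = 6; 3A + B + 8C = 21; 4A + B + 16C = 56.
Subtracting the first from the second: A + 4C = 15.
Subtracting the second from the third: A + 8C = 35.
Solving: C = 5, A = -5, then B = -4.
Therefore g_7 = -35 + (-4) + 5·128 = 601.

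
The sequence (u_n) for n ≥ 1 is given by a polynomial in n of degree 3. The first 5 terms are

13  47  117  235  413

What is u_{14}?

6695

1st diffs: 34, 70, 118, 178.
2nd diffs: 36, 48, 60.
3rd diffs: 12, 12 (constant).
So u_n = 2n^3 + 6n^2 + 2n + 3.
Evaluating at n = 14 gives u_{14} = 6695.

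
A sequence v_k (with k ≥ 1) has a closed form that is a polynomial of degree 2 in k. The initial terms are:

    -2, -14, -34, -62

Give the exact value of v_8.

1st diffs: -12, -20, -28.
2nd diffs: -8, -8 (constant).
Newton forward-difference form: v_k = -2 + (-12)·C(k-1,1) + (-8)·C(k-1,2).
At k = 8: k-1 = 7, so v_8 = -2 - 84 - 168 = -254.

-254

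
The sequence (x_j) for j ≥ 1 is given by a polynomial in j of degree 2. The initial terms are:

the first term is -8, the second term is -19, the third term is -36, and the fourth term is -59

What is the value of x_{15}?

-708

1st diffs: -11, -17, -23.
2nd diffs: -6, -6 (constant).
Newton forward-difference form: x_j = -8 + (-11)·C(j-1,1) + (-6)·C(j-1,2).
At j = 15: j-1 = 14, so x_{15} = -8 - 154 - 546 = -708.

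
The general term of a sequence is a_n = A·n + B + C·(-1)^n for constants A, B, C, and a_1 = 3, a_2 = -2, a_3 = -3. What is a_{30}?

Write the equations: A + B - C = 3; 2A + B + C = -2; 3A + B - C = -3.
Subtracting the first from the second: A + 2C = -5.
Subtracting the second from the third: A - 2C = -1.
Solving: C = -1, A = -3, then B = 5.
Hence a_{30} = -3·30 + 5 + (-1)·1 = -86.

-86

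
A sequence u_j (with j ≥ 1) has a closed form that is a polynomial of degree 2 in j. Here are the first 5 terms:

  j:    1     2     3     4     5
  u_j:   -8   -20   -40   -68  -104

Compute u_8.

-260

1st diffs: -12, -20, -28, -36.
2nd diffs: -8, -8, -8 (constant).
Newton forward-difference form: u_j = -8 + (-12)·C(j-1,1) + (-8)·C(j-1,2).
At j = 8: j-1 = 7, so u_8 = -8 - 84 - 168 = -260.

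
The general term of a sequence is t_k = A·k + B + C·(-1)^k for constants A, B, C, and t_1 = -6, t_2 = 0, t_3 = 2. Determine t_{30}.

Write the equations: A + B - C = -6; 2A + B + C = 0; 3A + B - C = 2.
Subtracting the first from the second: A + 2C = 6.
Subtracting the second from the third: A - 2C = 2.
Solving: C = 1, A = 4, then B = -9.
Hence t_{30} = 4·30 + (-9) + 1·1 = 112.

112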